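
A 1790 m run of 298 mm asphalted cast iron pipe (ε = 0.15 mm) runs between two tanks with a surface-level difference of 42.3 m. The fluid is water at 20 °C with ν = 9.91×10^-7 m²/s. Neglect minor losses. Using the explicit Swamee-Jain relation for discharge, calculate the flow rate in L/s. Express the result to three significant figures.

Q ≈ 197 L/s

Swamee-Jain (Type II): Q = -0.965·√(gD⁵h_f/L)·ln[ε/(3.7D) + √(3.17ν²L/(gD³h_f))]
√(gD⁵h_f/L) = √(9.81·0.298⁵·42.3/1790) = 0.02334
ε/(3.7D) = 1.36×10^-4; √(3.17ν²L/(gD³h_f)) = 2.25×10^-5
Q = -0.965·0.02334·ln(1.586×10^-4) = 0.1971 m³/s
Check: V = 2.83 m/s, Re = 8.50×10^5, f = 0.01741, h_f = 42.6 m ≈ 42.3 m ✓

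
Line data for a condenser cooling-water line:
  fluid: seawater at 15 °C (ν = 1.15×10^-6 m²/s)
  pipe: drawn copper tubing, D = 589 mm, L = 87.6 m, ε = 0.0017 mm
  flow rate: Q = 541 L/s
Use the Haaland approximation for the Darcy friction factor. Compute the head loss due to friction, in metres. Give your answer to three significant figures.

h_f ≈ 0.347 m

V = 4Q/(πD²) = 4·0.541/(π·0.589²) = 1.986 m/s
Re = VD/ν = 1.986·0.589/1.15×10^-6 = 1.02×10^6 → turbulent
ε/D = 0.0017/589 = 2.89×10^-6
Haaland: f = 0.01160
h_f = f(L/D)V²/(2g) = 0.01160·(87.6/0.589)·1.986²/(2·9.81) = 0.3467 m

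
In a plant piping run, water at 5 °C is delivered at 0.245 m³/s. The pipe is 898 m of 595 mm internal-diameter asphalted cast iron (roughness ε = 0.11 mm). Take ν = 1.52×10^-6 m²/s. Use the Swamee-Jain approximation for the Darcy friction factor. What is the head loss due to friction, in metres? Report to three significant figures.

h_f ≈ 0.952 m

V = 4Q/(πD²) = 4·0.245/(π·0.595²) = 0.8811 m/s
Re = VD/ν = 0.8811·0.595/1.52×10^-6 = 3.45×10^5 → turbulent
ε/D = 0.11/595 = 1.85×10^-4
Swamee-Jain: f = 0.01594
h_f = f(L/D)V²/(2g) = 0.01594·(898/0.595)·0.8811²/(2·9.81) = 0.9519 m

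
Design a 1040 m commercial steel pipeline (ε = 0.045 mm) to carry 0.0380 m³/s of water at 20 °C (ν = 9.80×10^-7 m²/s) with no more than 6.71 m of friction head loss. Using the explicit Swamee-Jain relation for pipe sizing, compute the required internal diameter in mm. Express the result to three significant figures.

D ≈ 202 mm

Swamee-Jain (Type III): D = 0.66·[ε^1.25·(LQ²/(gh_f))^4.75 + ν·Q^9.4·(L/(gh_f))^5.2]^0.04
LQ²/(gh_f) = 0.02281; L/(gh_f) = 15.80
Term 1 = ε^1.25·(…)^4.75 = 5.86×10^-14; Term 2 = ν·Q^9.4·(…)^5.2 = 7.48×10^-14
D = 0.66·(5.86×10^-14 + 7.48×10^-14)^0.04 = 0.2016 m = 202 mm
Check: V = 1.19 m/s, Re = 2.45×10^5, f = 0.01687, h_f = 6.28 m ≈ 6.71 m ✓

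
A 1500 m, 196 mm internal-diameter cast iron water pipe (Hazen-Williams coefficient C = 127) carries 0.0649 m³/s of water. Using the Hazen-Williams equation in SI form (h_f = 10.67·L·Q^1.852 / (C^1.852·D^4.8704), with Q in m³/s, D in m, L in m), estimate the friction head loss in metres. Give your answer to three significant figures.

h_f ≈ 35.9 m

h_f = 10.67·1500·0.0649^1.852 / (127^1.852·0.196^4.8704) = 35.92 m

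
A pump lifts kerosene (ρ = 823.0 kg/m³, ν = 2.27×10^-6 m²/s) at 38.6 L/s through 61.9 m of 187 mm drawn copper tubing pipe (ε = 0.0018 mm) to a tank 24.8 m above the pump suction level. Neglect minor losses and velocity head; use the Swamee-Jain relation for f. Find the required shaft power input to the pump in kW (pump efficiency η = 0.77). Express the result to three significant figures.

P_shaft ≈ 10.3 kW

V = 4Q/(πD²) = 1.405 m/s; Re = 1.16×10^5; ε/D = 9.63×10^-6; f = 0.01739
h_f = f(L/D)V²/2g = 0.5796 m
Total head H = z + h_f = 24.8 + 0.5796 = 25.38 m
P_hyd = ρgQH = 823.0·9.81·0.0386·25.38 = 7.909 kW
P_shaft = P_hyd/η = 7.909/0.77 = 10.27 kW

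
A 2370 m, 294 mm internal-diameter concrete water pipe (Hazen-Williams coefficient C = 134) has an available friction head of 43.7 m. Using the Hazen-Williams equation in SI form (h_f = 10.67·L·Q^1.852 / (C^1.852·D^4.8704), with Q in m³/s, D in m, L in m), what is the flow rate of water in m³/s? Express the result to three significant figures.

Q ≈ 0.173 m³/s

Rearranging: Q = [h_f·C^1.852·D^4.8704 / (10.67·L)]^(1/1.852)
Q = [43.7·134^1.852·0.294^4.8704 / (10.67·2370)]^0.540 = 0.1727 m³/s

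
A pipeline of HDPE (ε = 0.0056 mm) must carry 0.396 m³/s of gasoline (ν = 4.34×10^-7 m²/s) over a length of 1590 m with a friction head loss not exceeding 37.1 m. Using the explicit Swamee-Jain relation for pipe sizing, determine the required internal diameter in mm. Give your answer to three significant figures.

D ≈ 356 mm

Swamee-Jain (Type III): D = 0.66·[ε^1.25·(LQ²/(gh_f))^4.75 + ν·Q^9.4·(L/(gh_f))^5.2]^0.04
LQ²/(gh_f) = 0.6851; L/(gh_f) = 4.369
Term 1 = ε^1.25·(…)^4.75 = 4.52×10^-8; Term 2 = ν·Q^9.4·(…)^5.2 = 1.53×10^-7
D = 0.66·(4.52×10^-8 + 1.53×10^-7)^0.04 = 0.3560 m = 356 mm
Check: V = 3.98 m/s, Re = 3.26×10^6, f = 0.01034, h_f = 37.3 m ≈ 37.1 m ✓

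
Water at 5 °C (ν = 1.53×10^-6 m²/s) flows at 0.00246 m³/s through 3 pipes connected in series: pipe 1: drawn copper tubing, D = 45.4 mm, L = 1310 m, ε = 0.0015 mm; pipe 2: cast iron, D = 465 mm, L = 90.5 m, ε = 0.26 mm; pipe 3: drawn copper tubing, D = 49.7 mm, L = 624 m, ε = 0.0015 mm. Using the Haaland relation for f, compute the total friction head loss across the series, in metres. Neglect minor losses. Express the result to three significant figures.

H ≈ 94.6 m

Pipe 1: V = 1.520 m/s, Re = 4.51×10^4, ε/D = 3.30×10^-5, f = 0.02128, h_1 = f(L/D)V²/2g = 72.27 m
Pipe 2: V = 0.01449 m/s, Re = 4400, ε/D = 5.59×10^-4, f = 0.03967, h_2 = f(L/D)V²/2g = 8.258×10^-5 m
Pipe 3: V = 1.268 m/s, Re = 4.12×10^4, ε/D = 3.02×10^-5, f = 0.02171, h_3 = f(L/D)V²/2g = 22.34 m
Series → Q common, losses add: H = Σh = 94.62 m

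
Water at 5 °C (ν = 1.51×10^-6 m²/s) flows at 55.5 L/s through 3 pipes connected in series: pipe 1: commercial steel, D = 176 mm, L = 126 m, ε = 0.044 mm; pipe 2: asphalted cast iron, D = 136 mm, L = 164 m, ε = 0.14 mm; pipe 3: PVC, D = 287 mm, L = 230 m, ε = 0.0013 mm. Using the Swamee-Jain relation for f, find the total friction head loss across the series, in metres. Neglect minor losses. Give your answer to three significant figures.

Pipe 1: V = 2.281 m/s, Re = 2.66×10^5, ε/D = 2.50×10^-4, f = 0.01691, h_1 = f(L/D)V²/2g = 3.211 m
Pipe 2: V = 3.821 m/s, Re = 3.44×10^5, ε/D = 0.00103, f = 0.02075, h_2 = f(L/D)V²/2g = 18.61 m
Pipe 3: V = 0.8579 m/s, Re = 1.63×10^5, ε/D = 4.53×10^-6, f = 0.01621, h_3 = f(L/D)V²/2g = 0.4872 m
Series → Q common, losses add: H = Σh = 22.31 m

H ≈ 22.3 m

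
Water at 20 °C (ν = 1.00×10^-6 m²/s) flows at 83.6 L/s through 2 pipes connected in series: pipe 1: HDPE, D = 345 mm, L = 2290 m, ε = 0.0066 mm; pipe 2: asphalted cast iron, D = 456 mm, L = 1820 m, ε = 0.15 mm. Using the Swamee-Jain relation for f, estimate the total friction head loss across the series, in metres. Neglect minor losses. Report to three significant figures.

H ≈ 4.87 m

Pipe 1: V = 0.8943 m/s, Re = 3.09×10^5, ε/D = 1.91×10^-5, f = 0.01453, h_1 = f(L/D)V²/2g = 3.930 m
Pipe 2: V = 0.5119 m/s, Re = 2.33×10^5, ε/D = 3.29×10^-4, f = 0.01768, h_2 = f(L/D)V²/2g = 0.9423 m
Series → Q common, losses add: H = Σh = 4.872 m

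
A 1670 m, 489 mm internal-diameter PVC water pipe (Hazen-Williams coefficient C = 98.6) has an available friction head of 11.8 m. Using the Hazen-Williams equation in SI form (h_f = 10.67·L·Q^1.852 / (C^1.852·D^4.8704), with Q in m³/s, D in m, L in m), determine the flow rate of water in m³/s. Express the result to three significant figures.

Rearranging: Q = [h_f·C^1.852·D^4.8704 / (10.67·L)]^(1/1.852)
Q = [11.8·98.6^1.852·0.489^4.8704 / (10.67·1670)]^0.540 = 0.2886 m³/s

Q ≈ 0.289 m³/s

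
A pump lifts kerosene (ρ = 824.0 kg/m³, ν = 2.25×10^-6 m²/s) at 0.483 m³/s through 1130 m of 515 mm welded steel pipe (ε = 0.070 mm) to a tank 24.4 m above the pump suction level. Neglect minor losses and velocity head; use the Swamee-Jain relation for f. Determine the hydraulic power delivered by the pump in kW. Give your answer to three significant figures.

V = 4Q/(πD²) = 2.319 m/s; Re = 5.31×10^5; ε/D = 1.36×10^-4; f = 0.01478
h_f = f(L/D)V²/2g = 8.887 m
Total head H = z + h_f = 24.4 + 8.887 = 33.29 m
P_hyd = ρgQH = 824.0·9.81·0.483·33.29 = 130.0 kW

P_hyd ≈ 130 kW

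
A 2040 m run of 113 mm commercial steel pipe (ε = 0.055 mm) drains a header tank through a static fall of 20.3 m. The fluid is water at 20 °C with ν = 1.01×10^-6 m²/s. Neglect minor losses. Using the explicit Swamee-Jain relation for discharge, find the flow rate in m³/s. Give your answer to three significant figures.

Swamee-Jain (Type II): Q = -0.965·√(gD⁵h_f/L)·ln[ε/(3.7D) + √(3.17ν²L/(gD³h_f))]
√(gD⁵h_f/L) = √(9.81·0.113⁵·20.3/2040) = 0.001341
ε/(3.7D) = 1.32×10^-4; √(3.17ν²L/(gD³h_f)) = 1.52×10^-4
Q = -0.965·0.001341·ln(2.831×10^-4) = 0.01057 m³/s
Check: V = 1.05 m/s, Re = 1.18×10^5, f = 0.01994, h_f = 20.4 m ≈ 20.3 m ✓

Q ≈ 0.0106 m³/s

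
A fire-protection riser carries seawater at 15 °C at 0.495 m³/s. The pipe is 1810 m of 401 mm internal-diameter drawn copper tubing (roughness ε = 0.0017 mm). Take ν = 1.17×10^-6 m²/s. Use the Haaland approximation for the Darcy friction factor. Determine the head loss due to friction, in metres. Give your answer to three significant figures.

V = 4Q/(πD²) = 4·0.495/(π·0.401²) = 3.919 m/s
Re = VD/ν = 3.919·0.401/1.17×10^-6 = 1.34×10^6 → turbulent
ε/D = 0.0017/401 = 4.24×10^-6
Haaland: f = 0.01112
h_f = f(L/D)V²/(2g) = 0.01112·(1810/0.401)·3.919²/(2·9.81) = 39.30 m

h_f ≈ 39.3 m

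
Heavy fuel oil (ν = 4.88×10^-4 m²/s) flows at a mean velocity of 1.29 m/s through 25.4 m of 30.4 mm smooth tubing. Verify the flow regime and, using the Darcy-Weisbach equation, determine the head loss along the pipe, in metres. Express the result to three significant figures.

Re = VD/ν = 1.29·0.03040/4.88×10^-4 = 80.4 → laminar (Re < 2300)
f = 64/Re = 0.7964
h_f = f(L/D)V²/(2g) = 0.7964·(25.4/0.03040)·1.29²/(2·9.81) = 56.44 m

h_f ≈ 56.4 m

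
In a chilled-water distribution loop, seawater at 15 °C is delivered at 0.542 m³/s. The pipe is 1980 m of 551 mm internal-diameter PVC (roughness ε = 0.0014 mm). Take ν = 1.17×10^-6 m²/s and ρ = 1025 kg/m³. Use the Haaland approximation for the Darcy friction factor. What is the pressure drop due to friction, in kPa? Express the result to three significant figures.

V = 4Q/(πD²) = 4·0.542/(π·0.551²) = 2.273 m/s
Re = VD/ν = 2.273·0.551/1.17×10^-6 = 1.07×10^6 → turbulent
ε/D = 0.0014/551 = 2.54×10^-6
Haaland: f = 0.01150
h_f = f(L/D)V²/(2g) = 0.01150·(1980/0.551)·2.273²/(2·9.81) = 10.88 m
Δp = ρg·h_f = 1025·9.81·10.88 = 109.4 kPa

Δp ≈ 109 kPa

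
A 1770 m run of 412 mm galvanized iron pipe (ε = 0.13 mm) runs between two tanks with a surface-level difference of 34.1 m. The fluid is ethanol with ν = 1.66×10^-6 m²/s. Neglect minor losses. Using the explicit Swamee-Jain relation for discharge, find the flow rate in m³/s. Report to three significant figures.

Q ≈ 0.416 m³/s

Swamee-Jain (Type II): Q = -0.965·√(gD⁵h_f/L)·ln[ε/(3.7D) + √(3.17ν²L/(gD³h_f))]
√(gD⁵h_f/L) = √(9.81·0.412⁵·34.1/1770) = 0.04737
ε/(3.7D) = 8.53×10^-5; √(3.17ν²L/(gD³h_f)) = 2.57×10^-5
Q = -0.965·0.04737·ln(1.110×10^-4) = 0.4162 m³/s
Check: V = 3.12 m/s, Re = 7.75×10^5, f = 0.01608, h_f = 34.3 m ≈ 34.1 m ✓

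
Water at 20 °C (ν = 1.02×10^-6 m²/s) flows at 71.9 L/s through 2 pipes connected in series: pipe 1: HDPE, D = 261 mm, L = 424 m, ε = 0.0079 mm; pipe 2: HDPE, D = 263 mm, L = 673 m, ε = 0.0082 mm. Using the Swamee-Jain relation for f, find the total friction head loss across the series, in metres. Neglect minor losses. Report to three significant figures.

Pipe 1: V = 1.344 m/s, Re = 3.44×10^5, ε/D = 3.03×10^-5, f = 0.01439, h_1 = f(L/D)V²/2g = 2.152 m
Pipe 2: V = 1.324 m/s, Re = 3.41×10^5, ε/D = 3.12×10^-5, f = 0.01442, h_2 = f(L/D)V²/2g = 3.294 m
Series → Q common, losses add: H = Σh = 5.446 m

H ≈ 5.45 m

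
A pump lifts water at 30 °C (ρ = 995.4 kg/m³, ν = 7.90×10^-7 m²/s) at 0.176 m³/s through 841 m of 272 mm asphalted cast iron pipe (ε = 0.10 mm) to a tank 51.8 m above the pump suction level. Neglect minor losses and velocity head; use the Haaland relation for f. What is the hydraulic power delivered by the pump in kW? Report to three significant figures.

P_hyd ≈ 129 kW

V = 4Q/(πD²) = 3.029 m/s; Re = 1.04×10^6; ε/D = 3.68×10^-4; f = 0.01616
h_f = f(L/D)V²/2g = 23.37 m
Total head H = z + h_f = 51.8 + 23.37 = 75.17 m
P_hyd = ρgQH = 995.4·9.81·0.176·75.17 = 129.2 kW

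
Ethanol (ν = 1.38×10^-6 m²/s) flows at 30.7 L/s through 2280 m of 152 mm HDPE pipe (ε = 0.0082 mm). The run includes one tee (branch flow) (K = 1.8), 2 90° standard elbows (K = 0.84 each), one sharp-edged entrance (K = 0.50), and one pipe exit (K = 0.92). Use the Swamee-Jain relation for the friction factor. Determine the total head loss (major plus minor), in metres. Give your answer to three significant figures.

H_L ≈ 36.2 m

V = 4Q/(πD²) = 1.692 m/s; V²/2g = 0.1459 m
Re = 1.86×10^5, ε/D = 5.39×10^-5 → f = 0.01621 (Swamee-Jain)
Major: h_f = f(L/D)·V²/2g = 0.01621·15000·0.1459 = 35.47 m
Minor: ΣK = 4.90; h_m = ΣK·V²/2g = 0.7149 m
Total H_L = 35.47 + 0.7149 = 36.19 m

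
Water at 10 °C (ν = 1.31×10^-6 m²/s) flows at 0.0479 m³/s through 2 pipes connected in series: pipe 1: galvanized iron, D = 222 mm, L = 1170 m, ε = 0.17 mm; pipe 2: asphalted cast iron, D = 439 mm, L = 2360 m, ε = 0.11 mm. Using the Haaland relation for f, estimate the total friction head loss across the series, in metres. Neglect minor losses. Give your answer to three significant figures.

Pipe 1: V = 1.237 m/s, Re = 2.10×10^5, ε/D = 7.66×10^-4, f = 0.01986, h_1 = f(L/D)V²/2g = 8.171 m
Pipe 2: V = 0.3165 m/s, Re = 1.06×10^5, ε/D = 2.51×10^-4, f = 0.01879, h_2 = f(L/D)V²/2g = 0.5157 m
Series → Q common, losses add: H = Σh = 8.686 m

H ≈ 8.69 m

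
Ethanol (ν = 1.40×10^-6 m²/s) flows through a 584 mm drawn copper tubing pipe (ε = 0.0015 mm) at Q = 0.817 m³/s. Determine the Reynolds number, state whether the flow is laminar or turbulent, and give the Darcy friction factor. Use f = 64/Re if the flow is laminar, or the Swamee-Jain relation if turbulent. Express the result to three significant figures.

V = 4Q/(πD²) = 3.050 m/s
Re = VD/ν = 3.050·0.584/1.40×10^-6 = 1.27×10^6
Re > 4000 → turbulent; ε/D = 2.57×10^-6
Swamee-Jain: f = 0.01123

Re ≈ 1.27×10^6; turbulent; f ≈ 0.0112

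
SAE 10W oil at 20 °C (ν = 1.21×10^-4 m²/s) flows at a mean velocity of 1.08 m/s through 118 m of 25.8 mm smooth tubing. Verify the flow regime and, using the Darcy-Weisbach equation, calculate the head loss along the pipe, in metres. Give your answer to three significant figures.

Re = VD/ν = 1.08·0.02580/1.21×10^-4 = 230 → laminar (Re < 2300)
f = 64/Re = 0.2779
h_f = f(L/D)V²/(2g) = 0.2779·(118/0.02580)·1.08²/(2·9.81) = 75.57 m

h_f ≈ 75.6 m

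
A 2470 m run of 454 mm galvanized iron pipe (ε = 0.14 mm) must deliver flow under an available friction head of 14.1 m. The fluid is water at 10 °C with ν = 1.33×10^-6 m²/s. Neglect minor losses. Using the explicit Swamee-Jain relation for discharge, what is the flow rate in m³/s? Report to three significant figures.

Q ≈ 0.287 m³/s

Swamee-Jain (Type II): Q = -0.965·√(gD⁵h_f/L)·ln[ε/(3.7D) + √(3.17ν²L/(gD³h_f))]
√(gD⁵h_f/L) = √(9.81·0.454⁵·14.1/2470) = 0.03287
ε/(3.7D) = 8.33×10^-5; √(3.17ν²L/(gD³h_f)) = 3.27×10^-5
Q = -0.965·0.03287·ln(1.161×10^-4) = 0.2874 m³/s
Check: V = 1.78 m/s, Re = 6.06×10^5, f = 0.01624, h_f = 14.2 m ≈ 14.1 m ✓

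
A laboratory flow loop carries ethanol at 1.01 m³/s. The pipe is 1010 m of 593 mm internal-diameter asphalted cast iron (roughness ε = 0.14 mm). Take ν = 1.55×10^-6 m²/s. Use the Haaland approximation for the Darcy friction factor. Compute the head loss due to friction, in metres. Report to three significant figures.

h_f ≈ 17.2 m

V = 4Q/(πD²) = 4·1.01/(π·0.593²) = 3.657 m/s
Re = VD/ν = 3.657·0.593/1.55×10^-6 = 1.40×10^6 → turbulent
ε/D = 0.14/593 = 2.36×10^-4
Haaland: f = 0.01479
h_f = f(L/D)V²/(2g) = 0.01479·(1010/0.593)·3.657²/(2·9.81) = 17.16 m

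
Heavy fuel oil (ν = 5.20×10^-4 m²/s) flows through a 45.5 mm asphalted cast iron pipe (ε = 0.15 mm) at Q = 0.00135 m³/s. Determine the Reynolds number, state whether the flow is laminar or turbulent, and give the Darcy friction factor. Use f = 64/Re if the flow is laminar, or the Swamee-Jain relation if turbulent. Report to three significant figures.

Re ≈ 72.6; laminar; f = 64/Re ≈ 0.881

V = 4Q/(πD²) = 0.8303 m/s
Re = VD/ν = 0.8303·0.0455/5.20×10^-4 = 72.6
Re < 2300 → laminar → f = 64/Re = 0.8809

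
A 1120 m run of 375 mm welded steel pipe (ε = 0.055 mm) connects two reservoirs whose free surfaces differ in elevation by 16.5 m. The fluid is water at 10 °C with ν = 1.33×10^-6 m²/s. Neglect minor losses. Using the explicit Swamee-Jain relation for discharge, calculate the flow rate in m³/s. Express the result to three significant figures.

Q ≈ 0.304 m³/s

Swamee-Jain (Type II): Q = -0.965·√(gD⁵h_f/L)·ln[ε/(3.7D) + √(3.17ν²L/(gD³h_f))]
√(gD⁵h_f/L) = √(9.81·0.375⁵·16.5/1120) = 0.03274
ε/(3.7D) = 3.96×10^-5; √(3.17ν²L/(gD³h_f)) = 2.71×10^-5
Q = -0.965·0.03274·ln(6.676×10^-5) = 0.3037 m³/s
Check: V = 2.75 m/s, Re = 7.75×10^5, f = 0.01441, h_f = 16.6 m ≈ 16.5 m ✓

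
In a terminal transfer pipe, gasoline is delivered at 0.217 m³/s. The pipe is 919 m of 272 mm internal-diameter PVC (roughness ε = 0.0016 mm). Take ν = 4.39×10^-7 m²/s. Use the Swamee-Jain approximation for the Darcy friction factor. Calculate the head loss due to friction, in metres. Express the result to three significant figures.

h_f ≈ 24.9 m

V = 4Q/(πD²) = 4·0.217/(π·0.272²) = 3.734 m/s
Re = VD/ν = 3.734·0.272/4.39×10^-7 = 2.31×10^6 → turbulent
ε/D = 0.0016/272 = 5.88×10^-6
Swamee-Jain: f = 0.01037
h_f = f(L/D)V²/(2g) = 0.01037·(919/0.272)·3.734²/(2·9.81) = 24.91 m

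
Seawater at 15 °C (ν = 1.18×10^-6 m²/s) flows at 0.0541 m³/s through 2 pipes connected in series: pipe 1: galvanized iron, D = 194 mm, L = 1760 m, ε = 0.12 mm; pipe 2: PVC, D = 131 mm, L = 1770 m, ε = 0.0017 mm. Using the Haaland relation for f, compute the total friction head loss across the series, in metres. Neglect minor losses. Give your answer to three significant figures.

Pipe 1: V = 1.830 m/s, Re = 3.01×10^5, ε/D = 6.19×10^-4, f = 0.01873, h_1 = f(L/D)V²/2g = 29.01 m
Pipe 2: V = 4.014 m/s, Re = 4.46×10^5, ε/D = 1.30×10^-5, f = 0.01347, h_2 = f(L/D)V²/2g = 149.5 m
Series → Q common, losses add: H = Σh = 178.5 m

H ≈ 179 m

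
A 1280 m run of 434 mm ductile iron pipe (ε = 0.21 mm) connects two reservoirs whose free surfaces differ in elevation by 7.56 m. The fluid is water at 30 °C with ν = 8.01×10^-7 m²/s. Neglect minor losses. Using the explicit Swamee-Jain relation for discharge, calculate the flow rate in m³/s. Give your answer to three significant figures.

Q ≈ 0.253 m³/s

Swamee-Jain (Type II): Q = -0.965·√(gD⁵h_f/L)·ln[ε/(3.7D) + √(3.17ν²L/(gD³h_f))]
√(gD⁵h_f/L) = √(9.81·0.434⁵·7.56/1280) = 0.02987
ε/(3.7D) = 1.31×10^-4; √(3.17ν²L/(gD³h_f)) = 2.07×10^-5
Q = -0.965·0.02987·ln(1.515×10^-4) = 0.2535 m³/s
Check: V = 1.71 m/s, Re = 9.28×10^5, f = 0.01723, h_f = 7.61 m ≈ 7.56 m ✓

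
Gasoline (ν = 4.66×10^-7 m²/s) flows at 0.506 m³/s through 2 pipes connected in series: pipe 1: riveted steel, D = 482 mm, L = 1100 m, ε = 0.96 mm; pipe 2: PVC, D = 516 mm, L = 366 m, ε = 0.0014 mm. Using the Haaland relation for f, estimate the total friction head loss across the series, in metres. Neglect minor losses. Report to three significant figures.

H ≈ 23.1 m

Pipe 1: V = 2.773 m/s, Re = 2.87×10^6, ε/D = 0.00199, f = 0.02350, h_1 = f(L/D)V²/2g = 21.02 m
Pipe 2: V = 2.420 m/s, Re = 2.68×10^6, ε/D = 2.71×10^-6, f = 0.009970, h_2 = f(L/D)V²/2g = 2.110 m
Series → Q common, losses add: H = Σh = 23.13 m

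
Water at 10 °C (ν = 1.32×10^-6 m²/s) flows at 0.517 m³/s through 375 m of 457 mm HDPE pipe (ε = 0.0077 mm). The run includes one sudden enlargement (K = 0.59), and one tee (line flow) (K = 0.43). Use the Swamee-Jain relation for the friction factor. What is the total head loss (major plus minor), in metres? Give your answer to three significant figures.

H_L ≈ 5.45 m

V = 4Q/(πD²) = 3.152 m/s; V²/2g = 0.5063 m
Re = 1.09×10^6, ε/D = 1.68×10^-5 → f = 0.01186 (Swamee-Jain)
Major: h_f = f(L/D)·V²/2g = 0.01186·820.6·0.5063 = 4.929 m
Minor: ΣK = 1.02; h_m = ΣK·V²/2g = 0.5165 m
Total H_L = 4.929 + 0.5165 = 5.446 m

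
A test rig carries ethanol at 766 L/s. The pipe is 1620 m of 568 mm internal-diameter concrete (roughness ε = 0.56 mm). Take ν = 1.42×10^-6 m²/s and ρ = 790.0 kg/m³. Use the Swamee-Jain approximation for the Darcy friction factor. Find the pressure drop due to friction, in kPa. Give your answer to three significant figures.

V = 4Q/(πD²) = 4·0.766/(π·0.568²) = 3.023 m/s
Re = VD/ν = 3.023·0.568/1.42×10^-6 = 1.21×10^6 → turbulent
ε/D = 0.56/568 = 9.86×10^-4
Swamee-Jain: f = 0.01990
h_f = f(L/D)V²/(2g) = 0.01990·(1620/0.568)·3.023²/(2·9.81) = 26.44 m
Δp = ρg·h_f = 790.0·9.81·26.44 = 204.9 kPa

Δp ≈ 205 kPa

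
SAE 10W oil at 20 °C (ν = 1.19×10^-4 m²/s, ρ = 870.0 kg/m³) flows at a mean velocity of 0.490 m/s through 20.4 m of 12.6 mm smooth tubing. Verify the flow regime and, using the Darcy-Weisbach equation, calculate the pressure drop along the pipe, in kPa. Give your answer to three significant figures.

Re = VD/ν = 0.490·0.01260/1.19×10^-4 = 51.9 → laminar (Re < 2300)
f = 64/Re = 1.234
h_f = f(L/D)V²/(2g) = 1.234·(20.4/0.01260)·0.490²/(2·9.81) = 24.44 m
Δp = ρg·h_f = 870.0·9.81·24.44 = 208.6 kPa

Δp ≈ 209 kPa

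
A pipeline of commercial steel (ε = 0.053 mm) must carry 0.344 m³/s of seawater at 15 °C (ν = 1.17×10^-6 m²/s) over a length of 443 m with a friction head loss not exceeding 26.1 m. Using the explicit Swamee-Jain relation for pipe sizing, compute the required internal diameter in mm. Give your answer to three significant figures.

D ≈ 302 mm

Swamee-Jain (Type III): D = 0.66·[ε^1.25·(LQ²/(gh_f))^4.75 + ν·Q^9.4·(L/(gh_f))^5.2]^0.04
LQ²/(gh_f) = 0.2047; L/(gh_f) = 1.730
Term 1 = ε^1.25·(…)^4.75 = 2.42×10^-9; Term 2 = ν·Q^9.4·(…)^5.2 = 8.91×10^-10
D = 0.66·(2.42×10^-9 + 8.91×10^-10)^0.04 = 0.3022 m = 302 mm
Check: V = 4.80 m/s, Re = 1.24×10^6, f = 0.01432, h_f = 24.6 m ≈ 26.1 m ✓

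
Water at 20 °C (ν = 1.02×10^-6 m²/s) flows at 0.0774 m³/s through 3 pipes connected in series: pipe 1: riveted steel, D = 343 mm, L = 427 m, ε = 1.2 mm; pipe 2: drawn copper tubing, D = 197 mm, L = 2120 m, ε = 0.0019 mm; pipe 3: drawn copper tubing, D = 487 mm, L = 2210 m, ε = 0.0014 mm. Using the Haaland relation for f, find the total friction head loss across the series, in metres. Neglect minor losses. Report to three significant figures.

Pipe 1: V = 0.8377 m/s, Re = 2.82×10^5, ε/D = 0.00350, f = 0.02778, h_1 = f(L/D)V²/2g = 1.237 m
Pipe 2: V = 2.539 m/s, Re = 4.90×10^5, ε/D = 9.64×10^-6, f = 0.01322, h_2 = f(L/D)V²/2g = 46.74 m
Pipe 3: V = 0.4155 m/s, Re = 1.98×10^5, ε/D = 2.87×10^-6, f = 0.01554, h_3 = f(L/D)V²/2g = 0.6206 m
Series → Q common, losses add: H = Σh = 48.60 m

H ≈ 48.6 m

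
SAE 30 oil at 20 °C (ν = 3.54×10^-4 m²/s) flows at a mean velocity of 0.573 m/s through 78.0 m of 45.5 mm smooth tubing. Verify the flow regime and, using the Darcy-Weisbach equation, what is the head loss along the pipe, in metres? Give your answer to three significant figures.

h_f ≈ 24.9 m

Re = VD/ν = 0.573·0.04550/3.54×10^-4 = 73.6 → laminar (Re < 2300)
f = 64/Re = 0.8690
h_f = f(L/D)V²/(2g) = 0.8690·(78.0/0.04550)·0.573²/(2·9.81) = 24.93 m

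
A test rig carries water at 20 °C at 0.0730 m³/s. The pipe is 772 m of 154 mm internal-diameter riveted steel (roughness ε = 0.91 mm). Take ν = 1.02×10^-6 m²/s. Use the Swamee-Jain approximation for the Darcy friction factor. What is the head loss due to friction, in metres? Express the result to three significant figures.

V = 4Q/(πD²) = 4·0.0730/(π·0.154²) = 3.919 m/s
Re = VD/ν = 3.919·0.154/1.02×10^-6 = 5.92×10^5 → turbulent
ε/D = 0.91/154 = 0.00591
Swamee-Jain: f = 0.03219
h_f = f(L/D)V²/(2g) = 0.03219·(772/0.154)·3.919²/(2·9.81) = 126.3 m

h_f ≈ 126 m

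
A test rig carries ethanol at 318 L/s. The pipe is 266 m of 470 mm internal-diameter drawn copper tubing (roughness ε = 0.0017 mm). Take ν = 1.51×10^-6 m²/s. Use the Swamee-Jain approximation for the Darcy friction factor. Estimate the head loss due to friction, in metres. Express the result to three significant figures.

V = 4Q/(πD²) = 4·0.318/(π·0.470²) = 1.833 m/s
Re = VD/ν = 1.833·0.470/1.51×10^-6 = 5.71×10^5 → turbulent
ε/D = 0.0017/470 = 3.62×10^-6
Swamee-Jain: f = 0.01285
h_f = f(L/D)V²/(2g) = 0.01285·(266/0.470)·1.833²/(2·9.81) = 1.245 m

h_f ≈ 1.25 m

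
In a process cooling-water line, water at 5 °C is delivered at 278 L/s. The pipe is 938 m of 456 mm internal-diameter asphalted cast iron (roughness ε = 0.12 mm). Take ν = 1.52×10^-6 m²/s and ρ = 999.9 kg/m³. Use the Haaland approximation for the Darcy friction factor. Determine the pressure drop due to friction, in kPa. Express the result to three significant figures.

V = 4Q/(πD²) = 4·0.278/(π·0.456²) = 1.702 m/s
Re = VD/ν = 1.702·0.456/1.52×10^-6 = 5.11×10^5 → turbulent
ε/D = 0.12/456 = 2.63×10^-4
Haaland: f = 0.01583
h_f = f(L/D)V²/(2g) = 0.01583·(938/0.456)·1.702²/(2·9.81) = 4.809 m
Δp = ρg·h_f = 999.9·9.81·4.809 = 47.17 kPa

Δp ≈ 47.2 kPa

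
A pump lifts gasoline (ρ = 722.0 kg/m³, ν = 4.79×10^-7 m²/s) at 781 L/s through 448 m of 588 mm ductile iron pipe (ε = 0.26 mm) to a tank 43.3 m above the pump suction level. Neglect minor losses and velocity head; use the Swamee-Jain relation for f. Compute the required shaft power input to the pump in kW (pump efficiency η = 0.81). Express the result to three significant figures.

P_shaft ≈ 332 kW

V = 4Q/(πD²) = 2.876 m/s; Re = 3.53×10^6; ε/D = 4.42×10^-4; f = 0.01646
h_f = f(L/D)V²/2g = 5.289 m
Total head H = z + h_f = 43.3 + 5.289 = 48.59 m
P_hyd = ρgQH = 722.0·9.81·0.781·48.59 = 268.8 kW
P_shaft = P_hyd/η = 268.8/0.81 = 331.8 kW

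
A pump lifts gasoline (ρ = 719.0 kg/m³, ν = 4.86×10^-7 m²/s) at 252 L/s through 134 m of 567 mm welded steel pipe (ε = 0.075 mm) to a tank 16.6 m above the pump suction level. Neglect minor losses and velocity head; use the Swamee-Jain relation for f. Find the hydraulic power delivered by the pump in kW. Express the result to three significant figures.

V = 4Q/(πD²) = 0.9980 m/s; Re = 1.16×10^6; ε/D = 1.32×10^-4; f = 0.01381
h_f = f(L/D)V²/2g = 0.1657 m
Total head H = z + h_f = 16.6 + 0.1657 = 16.77 m
P_hyd = ρgQH = 719.0·9.81·0.252·16.77 = 29.80 kW

P_hyd ≈ 29.8 kW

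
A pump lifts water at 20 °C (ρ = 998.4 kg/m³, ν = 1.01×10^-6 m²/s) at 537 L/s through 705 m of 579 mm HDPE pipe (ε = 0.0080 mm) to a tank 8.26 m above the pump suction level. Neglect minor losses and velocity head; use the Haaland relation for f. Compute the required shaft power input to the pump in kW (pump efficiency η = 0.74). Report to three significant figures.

V = 4Q/(πD²) = 2.040 m/s; Re = 1.17×10^6; ε/D = 1.38×10^-5; f = 0.01157
h_f = f(L/D)V²/2g = 2.987 m
Total head H = z + h_f = 8.26 + 2.987 = 11.25 m
P_hyd = ρgQH = 998.4·9.81·0.537·11.25 = 59.15 kW
P_shaft = P_hyd/η = 59.15/0.74 = 79.94 kW

P_shaft ≈ 79.9 kW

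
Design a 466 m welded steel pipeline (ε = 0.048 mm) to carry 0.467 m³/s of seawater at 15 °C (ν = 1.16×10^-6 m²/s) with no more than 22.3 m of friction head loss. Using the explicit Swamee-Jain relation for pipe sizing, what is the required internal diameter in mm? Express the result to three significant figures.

D ≈ 352 mm

Swamee-Jain (Type III): D = 0.66·[ε^1.25·(LQ²/(gh_f))^4.75 + ν·Q^9.4·(L/(gh_f))^5.2]^0.04
LQ²/(gh_f) = 0.4646; L/(gh_f) = 2.130
Term 1 = ε^1.25·(…)^4.75 = 1.05×10^-7; Term 2 = ν·Q^9.4·(…)^5.2 = 4.61×10^-8
D = 0.66·(1.05×10^-7 + 4.61×10^-8)^0.04 = 0.3521 m = 352 mm
Check: V = 4.80 m/s, Re = 1.46×10^6, f = 0.01368, h_f = 21.2 m ≈ 22.3 m ✓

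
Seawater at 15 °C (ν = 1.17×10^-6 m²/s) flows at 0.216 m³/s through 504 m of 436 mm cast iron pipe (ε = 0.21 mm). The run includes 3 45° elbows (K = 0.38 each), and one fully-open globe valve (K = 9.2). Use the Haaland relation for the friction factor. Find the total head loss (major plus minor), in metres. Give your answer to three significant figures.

H_L ≈ 3.25 m

V = 4Q/(πD²) = 1.447 m/s; V²/2g = 0.1067 m
Re = 5.39×10^5, ε/D = 4.82×10^-4 → f = 0.01740 (Haaland)
Major: h_f = f(L/D)·V²/2g = 0.01740·1156·0.1067 = 2.146 m
Minor: ΣK = 10.3; h_m = ΣK·V²/2g = 1.103 m
Total H_L = 2.146 + 1.103 = 3.249 m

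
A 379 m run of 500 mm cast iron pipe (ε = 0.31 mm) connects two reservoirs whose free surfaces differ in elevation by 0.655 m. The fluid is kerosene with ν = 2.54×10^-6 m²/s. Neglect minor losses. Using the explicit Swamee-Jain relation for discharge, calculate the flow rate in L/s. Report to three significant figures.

Swamee-Jain (Type II): Q = -0.965·√(gD⁵h_f/L)·ln[ε/(3.7D) + √(3.17ν²L/(gD³h_f))]
√(gD⁵h_f/L) = √(9.81·0.500⁵·0.655/379) = 0.02302
ε/(3.7D) = 1.68×10^-4; √(3.17ν²L/(gD³h_f)) = 9.82×10^-5
Q = -0.965·0.02302·ln(2.658×10^-4) = 0.1829 m³/s
Check: V = 0.931 m/s, Re = 1.83×10^5, f = 0.01968, h_f = 0.659 m ≈ 0.655 m ✓

Q ≈ 183 L/s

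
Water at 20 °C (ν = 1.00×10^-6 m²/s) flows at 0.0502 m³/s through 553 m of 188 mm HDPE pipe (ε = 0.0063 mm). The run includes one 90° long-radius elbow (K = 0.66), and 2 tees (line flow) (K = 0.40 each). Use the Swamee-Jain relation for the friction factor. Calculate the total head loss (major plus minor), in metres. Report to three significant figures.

V = 4Q/(πD²) = 1.808 m/s; V²/2g = 0.1667 m
Re = 3.40×10^5, ε/D = 3.35×10^-5 → f = 0.01446 (Swamee-Jain)
Major: h_f = f(L/D)·V²/2g = 0.01446·2941·0.1667 = 7.088 m
Minor: ΣK = 1.46; h_m = ΣK·V²/2g = 0.2434 m
Total H_L = 7.088 + 0.2434 = 7.331 m

H_L ≈ 7.33 m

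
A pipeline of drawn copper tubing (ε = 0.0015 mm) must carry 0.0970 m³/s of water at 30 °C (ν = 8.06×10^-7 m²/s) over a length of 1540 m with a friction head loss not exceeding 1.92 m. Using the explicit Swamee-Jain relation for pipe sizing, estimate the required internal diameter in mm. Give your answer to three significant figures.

Swamee-Jain (Type III): D = 0.66·[ε^1.25·(LQ²/(gh_f))^4.75 + ν·Q^9.4·(L/(gh_f))^5.2]^0.04
LQ²/(gh_f) = 0.7693; L/(gh_f) = 81.76
Term 1 = ε^1.25·(…)^4.75 = 1.51×10^-8; Term 2 = ν·Q^9.4·(…)^5.2 = 2.12×10^-6
D = 0.66·(1.51×10^-8 + 2.12×10^-6)^0.04 = 0.3915 m = 392 mm
Check: V = 0.806 m/s, Re = 3.91×10^5, f = 0.01374, h_f = 1.79 m ≈ 1.92 m ✓

D ≈ 392 mm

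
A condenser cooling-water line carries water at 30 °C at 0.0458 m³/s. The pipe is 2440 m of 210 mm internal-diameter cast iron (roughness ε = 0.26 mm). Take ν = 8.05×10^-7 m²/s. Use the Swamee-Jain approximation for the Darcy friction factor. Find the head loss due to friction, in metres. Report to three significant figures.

V = 4Q/(πD²) = 4·0.0458/(π·0.210²) = 1.322 m/s
Re = VD/ν = 1.322·0.210/8.05×10^-7 = 3.45×10^5 → turbulent
ε/D = 0.26/210 = 0.00124
Swamee-Jain: f = 0.02157
h_f = f(L/D)V²/(2g) = 0.02157·(2440/0.210)·1.322²/(2·9.81) = 22.34 m

h_f ≈ 22.3 m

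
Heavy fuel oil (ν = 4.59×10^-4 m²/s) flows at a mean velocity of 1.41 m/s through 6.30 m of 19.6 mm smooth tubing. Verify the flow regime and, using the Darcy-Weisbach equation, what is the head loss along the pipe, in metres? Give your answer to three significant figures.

h_f ≈ 34.6 m

Re = VD/ν = 1.41·0.01960/4.59×10^-4 = 60.2 → laminar (Re < 2300)
f = 64/Re = 1.063
h_f = f(L/D)V²/(2g) = 1.063·(6.30/0.01960)·1.41²/(2·9.81) = 34.62 m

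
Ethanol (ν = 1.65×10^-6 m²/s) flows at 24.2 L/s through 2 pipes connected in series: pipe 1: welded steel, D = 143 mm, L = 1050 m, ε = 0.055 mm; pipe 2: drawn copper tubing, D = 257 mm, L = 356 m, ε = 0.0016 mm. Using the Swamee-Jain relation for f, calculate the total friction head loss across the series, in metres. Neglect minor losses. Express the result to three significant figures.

Pipe 1: V = 1.507 m/s, Re = 1.31×10^5, ε/D = 3.85×10^-4, f = 0.01921, h_1 = f(L/D)V²/2g = 16.32 m
Pipe 2: V = 0.4665 m/s, Re = 7.27×10^4, ε/D = 6.23×10^-6, f = 0.01915, h_2 = f(L/D)V²/2g = 0.2942 m
Series → Q common, losses add: H = Σh = 16.61 m

H ≈ 16.6 m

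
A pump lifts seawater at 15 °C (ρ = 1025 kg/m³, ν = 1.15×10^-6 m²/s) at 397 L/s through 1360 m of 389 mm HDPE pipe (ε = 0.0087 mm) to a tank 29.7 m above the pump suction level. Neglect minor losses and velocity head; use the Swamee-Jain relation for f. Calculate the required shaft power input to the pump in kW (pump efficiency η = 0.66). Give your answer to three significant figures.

P_shaft ≈ 323 kW

V = 4Q/(πD²) = 3.340 m/s; Re = 1.13×10^6; ε/D = 2.24×10^-5; f = 0.01194
h_f = f(L/D)V²/2g = 23.73 m
Total head H = z + h_f = 29.7 + 23.73 = 53.43 m
P_hyd = ρgQH = 1025·9.81·0.397·53.43 = 213.3 kW
P_shaft = P_hyd/η = 213.3/0.66 = 323.2 kW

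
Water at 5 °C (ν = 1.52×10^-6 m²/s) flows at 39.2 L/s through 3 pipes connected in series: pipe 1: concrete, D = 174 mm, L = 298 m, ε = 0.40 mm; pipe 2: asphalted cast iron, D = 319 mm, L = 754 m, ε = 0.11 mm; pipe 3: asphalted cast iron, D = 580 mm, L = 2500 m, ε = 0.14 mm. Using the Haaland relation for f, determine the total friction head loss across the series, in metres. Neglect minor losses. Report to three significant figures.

Pipe 1: V = 1.649 m/s, Re = 1.89×10^5, ε/D = 0.00230, f = 0.02512, h_1 = f(L/D)V²/2g = 5.959 m
Pipe 2: V = 0.4905 m/s, Re = 1.03×10^5, ε/D = 3.45×10^-4, f = 0.01932, h_2 = f(L/D)V²/2g = 0.5598 m
Pipe 3: V = 0.1484 m/s, Re = 5.66×10^4, ε/D = 2.41×10^-4, f = 0.02093, h_3 = f(L/D)V²/2g = 0.1012 m
Series → Q common, losses add: H = Σh = 6.620 m

H ≈ 6.62 m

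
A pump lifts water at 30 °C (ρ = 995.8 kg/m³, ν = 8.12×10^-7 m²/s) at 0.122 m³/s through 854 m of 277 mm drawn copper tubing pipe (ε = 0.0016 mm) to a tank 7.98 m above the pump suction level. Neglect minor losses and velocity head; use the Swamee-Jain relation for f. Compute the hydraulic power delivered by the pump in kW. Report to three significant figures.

V = 4Q/(πD²) = 2.024 m/s; Re = 6.91×10^5; ε/D = 5.78×10^-6; f = 0.01248
h_f = f(L/D)V²/2g = 8.038 m
Total head H = z + h_f = 7.98 + 8.038 = 16.02 m
P_hyd = ρgQH = 995.8·9.81·0.122·16.02 = 19.09 kW

P_hyd ≈ 19.1 kW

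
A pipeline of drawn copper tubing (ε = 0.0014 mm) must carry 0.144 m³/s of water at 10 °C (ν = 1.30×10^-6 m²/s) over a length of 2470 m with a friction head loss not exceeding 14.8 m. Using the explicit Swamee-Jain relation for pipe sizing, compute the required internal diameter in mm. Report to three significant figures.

Swamee-Jain (Type III): D = 0.66·[ε^1.25·(LQ²/(gh_f))^4.75 + ν·Q^9.4·(L/(gh_f))^5.2]^0.04
LQ²/(gh_f) = 0.3528; L/(gh_f) = 17.01
Term 1 = ε^1.25·(…)^4.75 = 3.41×10^-10; Term 2 = ν·Q^9.4·(…)^5.2 = 4.00×10^-8
D = 0.66·(3.41×10^-10 + 4.00×10^-8)^0.04 = 0.3340 m = 334 mm
Check: V = 1.64 m/s, Re = 4.22×10^5, f = 0.01356, h_f = 13.8 m ≈ 14.8 m ✓

D ≈ 334 mm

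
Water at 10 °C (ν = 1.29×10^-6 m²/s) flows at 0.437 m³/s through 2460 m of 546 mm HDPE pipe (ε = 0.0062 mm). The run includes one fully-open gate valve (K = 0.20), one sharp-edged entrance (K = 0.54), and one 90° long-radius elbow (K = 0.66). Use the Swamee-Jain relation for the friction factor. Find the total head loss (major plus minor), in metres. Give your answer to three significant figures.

H_L ≈ 10.1 m

V = 4Q/(πD²) = 1.866 m/s; V²/2g = 0.1775 m
Re = 7.90×10^5, ε/D = 1.14×10^-5 → f = 0.01232 (Swamee-Jain)
Major: h_f = f(L/D)·V²/2g = 0.01232·4505·0.1775 = 9.858 m
Minor: ΣK = 1.40; h_m = ΣK·V²/2g = 0.2486 m
Total H_L = 9.858 + 0.2486 = 10.11 m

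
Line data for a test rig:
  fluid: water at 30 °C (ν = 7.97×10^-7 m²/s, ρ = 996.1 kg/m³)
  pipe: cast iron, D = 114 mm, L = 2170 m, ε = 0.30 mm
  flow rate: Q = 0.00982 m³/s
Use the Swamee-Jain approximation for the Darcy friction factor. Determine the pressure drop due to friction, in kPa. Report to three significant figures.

Δp ≈ 232 kPa

V = 4Q/(πD²) = 4·0.00982/(π·0.114²) = 0.9621 m/s
Re = VD/ν = 0.9621·0.114/7.97×10^-7 = 1.38×10^5 → turbulent
ε/D = 0.30/114 = 0.00263
Swamee-Jain: f = 0.02649
h_f = f(L/D)V²/(2g) = 0.02649·(2170/0.114)·0.9621²/(2·9.81) = 23.79 m
Δp = ρg·h_f = 996.1·9.81·23.79 = 232.5 kPa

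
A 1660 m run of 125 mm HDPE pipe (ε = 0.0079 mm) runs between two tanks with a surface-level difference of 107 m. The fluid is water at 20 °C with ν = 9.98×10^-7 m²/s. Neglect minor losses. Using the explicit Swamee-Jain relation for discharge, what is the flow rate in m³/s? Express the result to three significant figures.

Q ≈ 0.0407 m³/s

Swamee-Jain (Type II): Q = -0.965·√(gD⁵h_f/L)·ln[ε/(3.7D) + √(3.17ν²L/(gD³h_f))]
√(gD⁵h_f/L) = √(9.81·0.125⁵·107/1660) = 0.004393
ε/(3.7D) = 1.71×10^-5; √(3.17ν²L/(gD³h_f)) = 5.06×10^-5
Q = -0.965·0.004393·ln(6.764×10^-5) = 0.04070 m³/s
Check: V = 3.32 m/s, Re = 4.15×10^5, f = 0.01437, h_f = 107 m ≈ 107 m ✓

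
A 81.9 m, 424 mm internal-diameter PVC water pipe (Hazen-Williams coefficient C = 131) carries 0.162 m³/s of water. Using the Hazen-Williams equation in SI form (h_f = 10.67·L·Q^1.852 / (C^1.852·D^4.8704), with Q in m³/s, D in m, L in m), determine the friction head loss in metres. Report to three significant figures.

h_f = 10.67·81.9·0.162^1.852 / (131^1.852·0.424^4.8704) = 0.2351 m

h_f ≈ 0.235 m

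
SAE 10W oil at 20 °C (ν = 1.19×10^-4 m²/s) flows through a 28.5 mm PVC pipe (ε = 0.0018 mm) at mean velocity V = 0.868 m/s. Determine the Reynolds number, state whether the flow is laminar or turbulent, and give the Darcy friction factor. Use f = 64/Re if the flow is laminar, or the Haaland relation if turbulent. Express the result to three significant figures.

Re ≈ 208; laminar; f = 64/Re ≈ 0.308

Re = VD/ν = 0.8680·0.0285/1.19×10^-4 = 208
Re < 2300 → laminar → f = 64/Re = 0.3079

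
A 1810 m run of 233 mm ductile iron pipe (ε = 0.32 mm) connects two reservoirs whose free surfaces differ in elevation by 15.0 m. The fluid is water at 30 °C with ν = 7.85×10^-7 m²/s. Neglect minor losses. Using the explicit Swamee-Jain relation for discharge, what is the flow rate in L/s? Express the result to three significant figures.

Q ≈ 56.2 L/s

Swamee-Jain (Type II): Q = -0.965·√(gD⁵h_f/L)·ln[ε/(3.7D) + √(3.17ν²L/(gD³h_f))]
√(gD⁵h_f/L) = √(9.81·0.233⁵·15.0/1810) = 0.007472
ε/(3.7D) = 3.71×10^-4; √(3.17ν²L/(gD³h_f)) = 4.36×10^-5
Q = -0.965·0.007472·ln(4.148×10^-4) = 0.05615 m³/s
Check: V = 1.32 m/s, Re = 3.91×10^5, f = 0.02198, h_f = 15.1 m ≈ 15.0 m ✓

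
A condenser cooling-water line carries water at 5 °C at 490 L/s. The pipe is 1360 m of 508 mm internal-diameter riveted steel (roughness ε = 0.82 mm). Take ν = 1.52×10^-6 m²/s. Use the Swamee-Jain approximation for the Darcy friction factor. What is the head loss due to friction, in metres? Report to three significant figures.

h_f ≈ 17.9 m

V = 4Q/(πD²) = 4·0.490/(π·0.508²) = 2.418 m/s
Re = VD/ν = 2.418·0.508/1.52×10^-6 = 8.08×10^5 → turbulent
ε/D = 0.82/508 = 0.00161
Swamee-Jain: f = 0.02250
h_f = f(L/D)V²/(2g) = 0.02250·(1360/0.508)·2.418²/(2·9.81) = 17.94 m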